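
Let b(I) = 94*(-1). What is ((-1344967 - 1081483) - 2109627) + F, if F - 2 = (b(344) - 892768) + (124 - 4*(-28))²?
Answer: -5373241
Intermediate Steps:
b(I) = -94
F = -837164 (F = 2 + ((-94 - 892768) + (124 - 4*(-28))²) = 2 + (-892862 + (124 + 112)²) = 2 + (-892862 + 236²) = 2 + (-892862 + 55696) = 2 - 837166 = -837164)
((-1344967 - 1081483) - 2109627) + F = ((-1344967 - 1081483) - 2109627) - 837164 = (-2426450 - 2109627) - 837164 = -4536077 - 837164 = -5373241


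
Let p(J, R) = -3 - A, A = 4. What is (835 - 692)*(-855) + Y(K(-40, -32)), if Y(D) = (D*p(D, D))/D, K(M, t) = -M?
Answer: -122272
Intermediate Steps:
p(J, R) = -7 (p(J, R) = -3 - 1*4 = -3 - 4 = -7)
Y(D) = -7 (Y(D) = (D*(-7))/D = (-7*D)/D = -7)
(835 - 692)*(-855) + Y(K(-40, -32)) = (835 - 692)*(-855) - 7 = 143*(-855) - 7 = -122265 - 7 = -122272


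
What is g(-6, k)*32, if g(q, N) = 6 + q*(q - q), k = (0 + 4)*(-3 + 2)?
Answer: 192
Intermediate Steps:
k = -4 (k = 4*(-1) = -4)
g(q, N) = 6 (g(q, N) = 6 + q*0 = 6 + 0 = 6)
g(-6, k)*32 = 6*32 = 192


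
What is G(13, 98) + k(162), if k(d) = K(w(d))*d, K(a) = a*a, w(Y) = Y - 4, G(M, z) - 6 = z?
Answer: 4044272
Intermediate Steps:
G(M, z) = 6 + z
w(Y) = -4 + Y
K(a) = a**2
k(d) = d*(-4 + d)**2 (k(d) = (-4 + d)**2*d = d*(-4 + d)**2)
G(13, 98) + k(162) = (6 + 98) + 162*(-4 + 162)**2 = 104 + 162*158**2 = 104 + 162*24964 = 104 + 4044168 = 4044272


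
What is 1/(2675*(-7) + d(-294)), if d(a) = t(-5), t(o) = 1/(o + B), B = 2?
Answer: -3/56176 ≈ -5.3404e-5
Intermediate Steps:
t(o) = 1/(2 + o) (t(o) = 1/(o + 2) = 1/(2 + o))
d(a) = -⅓ (d(a) = 1/(2 - 5) = 1/(-3) = -⅓)
1/(2675*(-7) + d(-294)) = 1/(2675*(-7) - ⅓) = 1/(-18725 - ⅓) = 1/(-56176/3) = -3/56176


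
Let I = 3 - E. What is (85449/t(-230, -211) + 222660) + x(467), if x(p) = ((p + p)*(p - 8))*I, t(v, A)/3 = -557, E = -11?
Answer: 3467042525/557 ≈ 6.2245e+6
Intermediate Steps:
I = 14 (I = 3 - 1*(-11) = 3 + 11 = 14)
t(v, A) = -1671 (t(v, A) = 3*(-557) = -1671)
x(p) = 28*p*(-8 + p) (x(p) = ((p + p)*(p - 8))*14 = ((2*p)*(-8 + p))*14 = (2*p*(-8 + p))*14 = 28*p*(-8 + p))
(85449/t(-230, -211) + 222660) + x(467) = (85449/(-1671) + 222660) + 28*467*(-8 + 467) = (85449*(-1/1671) + 222660) + 28*467*459 = (-28483/557 + 222660) + 6001884 = 123993137/557 + 6001884 = 3467042525/557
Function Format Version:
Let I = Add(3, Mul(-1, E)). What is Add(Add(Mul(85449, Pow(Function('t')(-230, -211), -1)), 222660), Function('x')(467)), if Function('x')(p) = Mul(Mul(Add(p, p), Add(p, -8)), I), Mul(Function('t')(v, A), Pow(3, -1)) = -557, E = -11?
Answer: Rational(3467042525, 557) ≈ 6.2245e+6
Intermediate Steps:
I = 14 (I = Add(3, Mul(-1, -11)) = Add(3, 11) = 14)
Function('t')(v, A) = -1671 (Function('t')(v, A) = Mul(3, -557) = -1671)
Function('x')(p) = Mul(28, p, Add(-8, p)) (Function('x')(p) = Mul(Mul(Add(p, p), Add(p, -8)), 14) = Mul(Mul(Mul(2, p), Add(-8, p)), 14) = Mul(Mul(2, p, Add(-8, p)), 14) = Mul(28, p, Add(-8, p)))
Add(Add(Mul(85449, Pow(Function('t')(-230, -211), -1)), 222660), Function('x')(467)) = Add(Add(Mul(85449, Pow(-1671, -1)), 222660), Mul(28, 467, Add(-8, 467))) = Add(Add(Mul(85449, Rational(-1, 1671)), 222660), Mul(28, 467, 459)) = Add(Add(Rational(-28483, 557), 222660), 6001884) = Add(Rational(123993137, 557), 6001884) = Rational(3467042525, 557)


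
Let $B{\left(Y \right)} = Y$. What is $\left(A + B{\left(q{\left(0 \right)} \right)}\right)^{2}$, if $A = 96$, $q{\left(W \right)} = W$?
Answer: $9216$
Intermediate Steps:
$\left(A + B{\left(q{\left(0 \right)} \right)}\right)^{2} = \left(96 + 0\right)^{2} = 96^{2} = 9216$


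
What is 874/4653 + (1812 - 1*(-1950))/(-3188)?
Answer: -7359137/7416882 ≈ -0.99221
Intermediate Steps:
874/4653 + (1812 - 1*(-1950))/(-3188) = 874*(1/4653) + (1812 + 1950)*(-1/3188) = 874/4653 + 3762*(-1/3188) = 874/4653 - 1881/1594 = -7359137/7416882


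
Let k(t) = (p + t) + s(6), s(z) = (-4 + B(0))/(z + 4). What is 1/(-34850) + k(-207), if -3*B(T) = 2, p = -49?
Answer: -26813593/104550 ≈ -256.47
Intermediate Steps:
B(T) = -2/3 (B(T) = -1/3*2 = -2/3)
s(z) = -14/(3*(4 + z)) (s(z) = (-4 - 2/3)/(z + 4) = -14/(3*(4 + z)))
k(t) = -742/15 + t (k(t) = (-49 + t) - 14/(12 + 3*6) = (-49 + t) - 14/(12 + 18) = (-49 + t) - 14/30 = (-49 + t) - 14*1/30 = (-49 + t) - 7/15 = -742/15 + t)
1/(-34850) + k(-207) = 1/(-34850) + (-742/15 - 207) = -1/34850 - 3847/15 = -26813593/104550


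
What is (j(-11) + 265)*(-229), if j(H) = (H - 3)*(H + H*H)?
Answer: 291975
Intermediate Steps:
j(H) = (-3 + H)*(H + H²)
(j(-11) + 265)*(-229) = (-11*(-3 + (-11)² - 2*(-11)) + 265)*(-229) = (-11*(-3 + 121 + 22) + 265)*(-229) = (-11*140 + 265)*(-229) = (-1540 + 265)*(-229) = -1275*(-229) = 291975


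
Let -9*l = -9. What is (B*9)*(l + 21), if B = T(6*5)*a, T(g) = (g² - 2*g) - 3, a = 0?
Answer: 0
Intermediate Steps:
l = 1 (l = -⅑*(-9) = 1)
T(g) = -3 + g² - 2*g
B = 0 (B = (-3 + (6*5)² - 12*5)*0 = (-3 + 30² - 2*30)*0 = (-3 + 900 - 60)*0 = 837*0 = 0)
(B*9)*(l + 21) = (0*9)*(1 + 21) = 0*22 = 0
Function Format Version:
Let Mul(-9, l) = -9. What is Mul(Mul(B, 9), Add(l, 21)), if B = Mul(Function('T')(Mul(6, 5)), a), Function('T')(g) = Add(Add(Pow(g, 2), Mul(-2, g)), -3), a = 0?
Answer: 0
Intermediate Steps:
l = 1 (l = Mul(Rational(-1, 9), -9) = 1)
Function('T')(g) = Add(-3, Pow(g, 2), Mul(-2, g))
B = 0 (B = Mul(Add(-3, Pow(Mul(6, 5), 2), Mul(-2, Mul(6, 5))), 0) = Mul(Add(-3, Pow(30, 2), Mul(-2, 30)), 0) = Mul(Add(-3, 900, -60), 0) = Mul(837, 0) = 0)
Mul(Mul(B, 9), Add(l, 21)) = Mul(Mul(0, 9), Add(1, 21)) = Mul(0, 22) = 0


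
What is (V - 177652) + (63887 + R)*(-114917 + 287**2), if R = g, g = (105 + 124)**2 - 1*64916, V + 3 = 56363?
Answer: -1673479068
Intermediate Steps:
V = 56360 (V = -3 + 56363 = 56360)
g = -12475 (g = 229**2 - 64916 = 52441 - 64916 = -12475)
R = -12475
(V - 177652) + (63887 + R)*(-114917 + 287**2) = (56360 - 177652) + (63887 - 12475)*(-114917 + 287**2) = -121292 + 51412*(-114917 + 82369) = -121292 + 51412*(-32548) = -121292 - 1673357776 = -1673479068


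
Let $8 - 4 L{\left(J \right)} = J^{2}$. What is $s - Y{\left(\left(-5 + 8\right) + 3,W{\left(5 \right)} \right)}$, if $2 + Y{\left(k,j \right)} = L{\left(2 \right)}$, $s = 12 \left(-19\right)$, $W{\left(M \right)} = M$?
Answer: $-227$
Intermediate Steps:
$s = -228$
$L{\left(J \right)} = 2 - \frac{J^{2}}{4}$
$Y{\left(k,j \right)} = -1$ ($Y{\left(k,j \right)} = -2 + \left(2 - \frac{2^{2}}{4}\right) = -2 + \left(2 - 1\right) = -2 + 1 = -1$)
$s - Y{\left(\left(-5 + 8\right) + 3,W{\left(5 \right)} \right)} = -228 - -1 = -228 + 1 = -227$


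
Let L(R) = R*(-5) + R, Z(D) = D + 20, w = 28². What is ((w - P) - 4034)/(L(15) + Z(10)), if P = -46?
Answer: 534/5 ≈ 106.80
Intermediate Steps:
w = 784
Z(D) = 20 + D
L(R) = -4*R (L(R) = -5*R + R = -4*R)
((w - P) - 4034)/(L(15) + Z(10)) = ((784 - 1*(-46)) - 4034)/(-4*15 + (20 + 10)) = ((784 + 46) - 4034)/(-60 + 30) = (830 - 4034)/(-30) = -3204*(-1/30) = 534/5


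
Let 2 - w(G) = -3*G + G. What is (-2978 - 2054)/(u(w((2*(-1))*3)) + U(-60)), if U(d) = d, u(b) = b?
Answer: 2516/35 ≈ 71.886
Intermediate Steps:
w(G) = 2 + 2*G (w(G) = 2 - (-3*G + G) = 2 - (-2)*G = 2 + 2*G)
(-2978 - 2054)/(u(w((2*(-1))*3)) + U(-60)) = (-2978 - 2054)/((2 + 2*((2*(-1))*3)) - 60) = -5032/((2 + 2*(-2*3)) - 60) = -5032/((2 + 2*(-6)) - 60) = -5032/((2 - 12) - 60) = -5032/(-10 - 60) = -5032/(-70) = -5032*(-1/70) = 2516/35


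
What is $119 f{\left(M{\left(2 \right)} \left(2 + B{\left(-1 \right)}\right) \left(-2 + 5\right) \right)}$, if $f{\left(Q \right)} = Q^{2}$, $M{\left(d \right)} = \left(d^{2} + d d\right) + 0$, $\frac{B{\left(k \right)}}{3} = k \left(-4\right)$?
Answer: $13434624$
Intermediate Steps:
$B{\left(k \right)} = - 12 k$ ($B{\left(k \right)} = 3 k \left(-4\right) = 3 \left(- 4 k\right) = - 12 k$)
$M{\left(d \right)} = 2 d^{2}$ ($M{\left(d \right)} = \left(d^{2} + d^{2}\right) + 0 = 2 d^{2} + 0 = 2 d^{2}$)
$119 f{\left(M{\left(2 \right)} \left(2 + B{\left(-1 \right)}\right) \left(-2 + 5\right) \right)} = 119 \left(2 \cdot 2^{2} \left(2 - -12\right) \left(-2 + 5\right)\right)^{2} = 119 \left(2 \cdot 4 \left(2 + 12\right) 3\right)^{2} = 119 \left(8 \cdot 14 \cdot 3\right)^{2} = 119 \left(112 \cdot 3\right)^{2} = 119 \cdot 336^{2} = 119 \cdot 112896 = 13434624$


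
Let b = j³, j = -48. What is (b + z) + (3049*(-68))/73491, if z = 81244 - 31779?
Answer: -264264217/4323 ≈ -61130.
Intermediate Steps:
b = -110592 (b = (-48)³ = -110592)
z = 49465
(b + z) + (3049*(-68))/73491 = (-110592 + 49465) + (3049*(-68))/73491 = -61127 - 207332*1/73491 = -61127 - 12196/4323 = -264264217/4323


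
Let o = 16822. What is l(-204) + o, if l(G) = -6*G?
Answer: 18046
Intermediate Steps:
l(-204) + o = -6*(-204) + 16822 = 1224 + 16822 = 18046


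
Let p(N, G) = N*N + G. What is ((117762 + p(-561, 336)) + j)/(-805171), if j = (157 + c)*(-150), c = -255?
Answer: -447519/805171 ≈ -0.55581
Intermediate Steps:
j = 14700 (j = (157 - 255)*(-150) = -98*(-150) = 14700)
p(N, G) = G + N² (p(N, G) = N² + G = G + N²)
((117762 + p(-561, 336)) + j)/(-805171) = ((117762 + (336 + (-561)²)) + 14700)/(-805171) = ((117762 + (336 + 314721)) + 14700)*(-1/805171) = ((117762 + 315057) + 14700)*(-1/805171) = (432819 + 14700)*(-1/805171) = 447519*(-1/805171) = -447519/805171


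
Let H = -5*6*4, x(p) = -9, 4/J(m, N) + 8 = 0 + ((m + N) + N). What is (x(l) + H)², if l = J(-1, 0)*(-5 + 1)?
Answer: 16641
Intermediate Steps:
J(m, N) = 4/(-8 + m + 2*N) (J(m, N) = 4/(-8 + (0 + ((m + N) + N))) = 4/(-8 + (0 + ((N + m) + N))) = 4/(-8 + (0 + (m + 2*N))) = 4/(-8 + (m + 2*N)) = 4/(-8 + m + 2*N))
l = 16/9 (l = (4/(-8 - 1 + 2*0))*(-5 + 1) = (4/(-8 - 1 + 0))*(-4) = (4/(-9))*(-4) = (4*(-⅑))*(-4) = -4/9*(-4) = 16/9 ≈ 1.7778)
H = -120 (H = -30*4 = -120)
(x(l) + H)² = (-9 - 120)² = (-129)² = 16641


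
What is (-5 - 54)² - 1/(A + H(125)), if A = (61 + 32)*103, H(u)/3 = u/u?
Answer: 33354941/9582 ≈ 3481.0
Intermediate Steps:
H(u) = 3 (H(u) = 3*(u/u) = 3*1 = 3)
A = 9579 (A = 93*103 = 9579)
(-5 - 54)² - 1/(A + H(125)) = (-5 - 54)² - 1/(9579 + 3) = (-59)² - 1/9582 = 3481 - 1*1/9582 = 3481 - 1/9582 = 33354941/9582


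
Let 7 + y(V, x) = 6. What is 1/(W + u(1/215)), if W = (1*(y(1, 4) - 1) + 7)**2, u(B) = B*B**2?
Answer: 9938375/248459376 ≈ 0.040000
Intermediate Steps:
y(V, x) = -1 (y(V, x) = -7 + 6 = -1)
u(B) = B**3
W = 25 (W = (1*(-1 - 1) + 7)**2 = (1*(-2) + 7)**2 = (-2 + 7)**2 = 5**2 = 25)
1/(W + u(1/215)) = 1/(25 + (1/215)**3) = 1/(25 + 1/9938375) = 1/(248459376/9938375) = 9938375/248459376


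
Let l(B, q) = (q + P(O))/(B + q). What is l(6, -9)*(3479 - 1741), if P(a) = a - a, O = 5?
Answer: 5214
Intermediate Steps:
P(a) = 0
l(B, q) = q/(B + q) (l(B, q) = (q + 0)/(B + q) = q/(B + q))
l(6, -9)*(3479 - 1741) = (-9/(6 - 9))*(3479 - 1741) = -9/(-3)*1738 = -9*(-⅓)*1738 = 3*1738 = 5214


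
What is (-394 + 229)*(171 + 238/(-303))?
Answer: -2836625/101 ≈ -28085.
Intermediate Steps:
(-394 + 229)*(171 + 238/(-303)) = -165*(171 + 238*(-1/303)) = -165*(171 - 238/303) = -165*51575/303 = -2836625/101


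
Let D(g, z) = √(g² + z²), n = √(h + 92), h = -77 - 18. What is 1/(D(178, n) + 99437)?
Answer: 7649/760591176 - √31681/9887685288 ≈ 1.0039e-5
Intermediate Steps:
h = -95
n = I*√3 (n = √(-95 + 92) = √(-3) = I*√3 ≈ 1.732*I)
1/(D(178, n) + 99437) = 1/(√(178² + (I*√3)²) + 99437) = 1/(√(31684 - 3) + 99437) = 1/(√31681 + 99437) = 1/(99437 + √31681)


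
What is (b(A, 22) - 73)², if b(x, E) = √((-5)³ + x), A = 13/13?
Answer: 5205 - 292*I*√31 ≈ 5205.0 - 1625.8*I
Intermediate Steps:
A = 1 (A = 13*(1/13) = 1)
b(x, E) = √(-125 + x)
(b(A, 22) - 73)² = (√(-125 + 1) - 73)² = (√(-124) - 73)² = (2*I*√31 - 73)² = (-73 + 2*I*√31)²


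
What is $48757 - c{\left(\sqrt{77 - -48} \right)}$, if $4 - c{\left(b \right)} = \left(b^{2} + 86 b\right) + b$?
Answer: $48878 + 435 \sqrt{5} \approx 49851.0$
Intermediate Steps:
$c{\left(b \right)} = 4 - b^{2} - 87 b$ ($c{\left(b \right)} = 4 - \left(\left(b^{2} + 86 b\right) + b\right) = 4 - \left(b^{2} + 87 b\right) = 4 - b^{2} - 87 b$)
$48757 - c{\left(\sqrt{77 - -48} \right)} = 48757 - \left(4 - \left(\sqrt{77 - -48}\right)^{2} - 87 \sqrt{77 - -48}\right) = 48757 - \left(4 - \left(\sqrt{77 + 48}\right)^{2} - 87 \sqrt{77 + 48}\right) = 48757 - \left(4 - \left(\sqrt{125}\right)^{2} - 87 \sqrt{125}\right) = 48757 - \left(4 - \left(5 \sqrt{5}\right)^{2} - 87 \cdot 5 \sqrt{5}\right) = 48757 - \left(4 - 125 - 435 \sqrt{5}\right) = 48757 - \left(-121 - 435 \sqrt{5}\right) = 48757 + \left(121 + 435 \sqrt{5}\right) = 48878 + 435 \sqrt{5}$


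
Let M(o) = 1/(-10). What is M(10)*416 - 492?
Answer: -2668/5 ≈ -533.60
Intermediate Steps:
M(o) = -⅒
M(10)*416 - 492 = -⅒*416 - 492 = -208/5 - 492 = -2668/5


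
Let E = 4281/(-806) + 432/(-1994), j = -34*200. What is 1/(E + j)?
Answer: -803582/5468799853 ≈ -0.00014694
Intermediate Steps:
j = -6800
E = -4442253/803582 (E = 4281*(-1/806) + 432*(-1/1994) = -4281/806 - 216/997 = -4442253/803582 ≈ -5.5281)
1/(E + j) = 1/(-4442253/803582 - 6800) = 1/(-5468799853/803582) = -803582/5468799853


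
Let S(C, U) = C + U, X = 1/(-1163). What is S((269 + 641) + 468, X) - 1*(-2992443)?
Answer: 3481813822/1163 ≈ 2.9938e+6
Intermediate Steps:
X = -1/1163 ≈ -0.00085985
S((269 + 641) + 468, X) - 1*(-2992443) = (((269 + 641) + 468) - 1/1163) - 1*(-2992443) = ((910 + 468) - 1/1163) + 2992443 = (1378 - 1/1163) + 2992443 = 1602613/1163 + 2992443 = 3481813822/1163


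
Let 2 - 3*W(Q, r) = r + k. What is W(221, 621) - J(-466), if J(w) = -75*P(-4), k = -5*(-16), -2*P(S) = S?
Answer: -83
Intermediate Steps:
P(S) = -S/2
k = 80
W(Q, r) = -26 - r/3 (W(Q, r) = ⅔ - (r + 80)/3 = ⅔ - (80 + r)/3 = ⅔ + (-80/3 - r/3) = -26 - r/3)
J(w) = -150 (J(w) = -(-75)*(-4)/2 = -75*2 = -150)
W(221, 621) - J(-466) = (-26 - ⅓*621) - 1*(-150) = (-26 - 207) + 150 = -233 + 150 = -83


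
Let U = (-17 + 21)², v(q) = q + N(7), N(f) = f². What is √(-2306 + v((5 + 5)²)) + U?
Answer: 16 + I*√2157 ≈ 16.0 + 46.444*I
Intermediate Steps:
v(q) = 49 + q (v(q) = q + 7² = q + 49 = 49 + q)
U = 16 (U = 4² = 16)
√(-2306 + v((5 + 5)²)) + U = √(-2306 + (49 + (5 + 5)²)) + 16 = √(-2306 + (49 + 10²)) + 16 = √(-2306 + (49 + 100)) + 16 = √(-2306 + 149) + 16 = √(-2157) + 16 = I*√2157 + 16 = 16 + I*√2157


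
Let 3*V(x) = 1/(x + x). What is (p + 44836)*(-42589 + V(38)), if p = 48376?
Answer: -226278911173/57 ≈ -3.9698e+9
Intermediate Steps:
V(x) = 1/(6*x) (V(x) = 1/(3*(x + x)) = 1/(3*((2*x))) = (1/(2*x))/3 = 1/(6*x))
(p + 44836)*(-42589 + V(38)) = (48376 + 44836)*(-42589 + (⅙)/38) = 93212*(-42589 + (⅙)*(1/38)) = 93212*(-42589 + 1/228) = 93212*(-9710291/228) = -226278911173/57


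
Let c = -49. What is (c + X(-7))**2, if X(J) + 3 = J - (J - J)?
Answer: 3481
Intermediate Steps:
X(J) = -3 + J (X(J) = -3 + (J - (J - J)) = -3 + (J - 1*0) = -3 + (J + 0) = -3 + J)
(c + X(-7))**2 = (-49 + (-3 - 7))**2 = (-49 - 10)**2 = (-59)**2 = 3481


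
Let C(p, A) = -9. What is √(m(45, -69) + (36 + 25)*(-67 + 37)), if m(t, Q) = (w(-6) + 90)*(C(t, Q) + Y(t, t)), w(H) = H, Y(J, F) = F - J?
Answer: I*√2586 ≈ 50.853*I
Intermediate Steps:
m(t, Q) = -756 (m(t, Q) = (-6 + 90)*(-9 + (t - t)) = 84*(-9 + 0) = 84*(-9) = -756)
√(m(45, -69) + (36 + 25)*(-67 + 37)) = √(-756 + (36 + 25)*(-67 + 37)) = √(-756 + 61*(-30)) = √(-756 - 1830) = √(-2586) = I*√2586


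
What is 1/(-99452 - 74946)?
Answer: -1/174398 ≈ -5.7340e-6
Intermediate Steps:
1/(-99452 - 74946) = 1/(-174398) = -1/174398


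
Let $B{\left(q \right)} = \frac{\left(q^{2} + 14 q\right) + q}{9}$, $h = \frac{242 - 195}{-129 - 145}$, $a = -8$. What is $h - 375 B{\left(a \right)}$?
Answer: $\frac{1917859}{822} \approx 2333.2$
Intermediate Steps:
$h = - \frac{47}{274}$ ($h = \frac{47}{-274} = 47 \left(- \frac{1}{274}\right) = - \frac{47}{274} \approx -0.17153$)
$B{\left(q \right)} = \frac{q^{2}}{9} + \frac{5 q}{3}$ ($B{\left(q \right)} = \left(q^{2} + 15 q\right) \frac{1}{9} = \frac{q^{2}}{9} + \frac{5 q}{3}$)
$h - 375 B{\left(a \right)} = - \frac{47}{274} - 375 \cdot \frac{1}{9} \left(-8\right) \left(15 - 8\right) = - \frac{47}{274} - 375 \cdot \frac{1}{9} \left(-8\right) 7 = - \frac{47}{274} - - \frac{7000}{3} = - \frac{47}{274} + \frac{7000}{3} = \frac{1917859}{822}$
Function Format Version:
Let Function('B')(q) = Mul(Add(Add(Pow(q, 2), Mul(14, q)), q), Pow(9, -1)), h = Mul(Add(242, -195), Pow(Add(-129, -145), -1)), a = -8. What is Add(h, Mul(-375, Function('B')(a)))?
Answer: Rational(1917859, 822) ≈ 2333.2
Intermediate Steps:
h = Rational(-47, 274) (h = Mul(47, Pow(-274, -1)) = Mul(47, Rational(-1, 274)) = Rational(-47, 274) ≈ -0.17153)
Function('B')(q) = Add(Mul(Rational(1, 9), Pow(q, 2)), Mul(Rational(5, 3), q)) (Function('B')(q) = Mul(Add(Pow(q, 2), Mul(15, q)), Rational(1, 9)) = Add(Mul(Rational(1, 9), Pow(q, 2)), Mul(Rational(5, 3), q)))
Add(h, Mul(-375, Function('B')(a))) = Add(Rational(-47, 274), Mul(-375, Mul(Rational(1, 9), -8, Add(15, -8)))) = Add(Rational(-47, 274), Mul(-375, Mul(Rational(1, 9), -8, 7))) = Add(Rational(-47, 274), Mul(-375, Rational(-56, 9))) = Add(Rational(-47, 274), Rational(7000, 3)) = Rational(1917859, 822)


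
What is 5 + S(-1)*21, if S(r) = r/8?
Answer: 19/8 ≈ 2.3750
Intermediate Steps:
S(r) = r/8 (S(r) = r*(⅛) = r/8)
5 + S(-1)*21 = 5 + ((⅛)*(-1))*21 = 5 - ⅛*21 = 5 - 21/8 = 19/8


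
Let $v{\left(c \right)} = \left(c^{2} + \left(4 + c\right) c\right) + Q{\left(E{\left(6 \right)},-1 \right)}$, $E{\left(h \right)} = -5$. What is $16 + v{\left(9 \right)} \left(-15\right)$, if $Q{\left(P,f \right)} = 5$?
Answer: $-3029$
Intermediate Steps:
$v{\left(c \right)} = 5 + c^{2} + c \left(4 + c\right)$ ($v{\left(c \right)} = \left(c^{2} + \left(4 + c\right) c\right) + 5 = \left(c^{2} + c \left(4 + c\right)\right) + 5 = 5 + c^{2} + c \left(4 + c\right)$)
$16 + v{\left(9 \right)} \left(-15\right) = 16 + \left(5 + 2 \cdot 9^{2} + 4 \cdot 9\right) \left(-15\right) = 16 + \left(5 + 2 \cdot 81 + 36\right) \left(-15\right) = 16 + \left(5 + 162 + 36\right) \left(-15\right) = 16 + 203 \left(-15\right) = 16 - 3045 = -3029$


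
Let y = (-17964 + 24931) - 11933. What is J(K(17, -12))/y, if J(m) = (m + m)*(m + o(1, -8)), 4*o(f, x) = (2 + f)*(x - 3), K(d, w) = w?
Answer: -243/2483 ≈ -0.097865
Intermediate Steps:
o(f, x) = (-3 + x)*(2 + f)/4 (o(f, x) = ((2 + f)*(x - 3))/4 = ((2 + f)*(-3 + x))/4 = ((-3 + x)*(2 + f))/4 = (-3 + x)*(2 + f)/4)
y = -4966 (y = 6967 - 11933 = -4966)
J(m) = 2*m*(-33/4 + m) (J(m) = (m + m)*(m + (-3/2 + (½)*(-8) - ¾*1 + (¼)*1*(-8))) = (2*m)*(m + (-3/2 - 4 - ¾ - 2)) = (2*m)*(m - 33/4) = (2*m)*(-33/4 + m) = 2*m*(-33/4 + m))
J(K(17, -12))/y = ((½)*(-12)*(-33 + 4*(-12)))/(-4966) = ((½)*(-12)*(-33 - 48))*(-1/4966) = ((½)*(-12)*(-81))*(-1/4966) = 486*(-1/4966) = -243/2483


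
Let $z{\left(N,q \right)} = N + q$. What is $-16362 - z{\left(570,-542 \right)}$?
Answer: $-16390$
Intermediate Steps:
$-16362 - z{\left(570,-542 \right)} = -16362 - \left(570 - 542\right) = -16362 - 28 = -16390$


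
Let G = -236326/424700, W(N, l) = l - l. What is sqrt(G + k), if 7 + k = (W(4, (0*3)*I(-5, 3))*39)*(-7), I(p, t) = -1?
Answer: I*sqrt(13629582822)/42470 ≈ 2.7489*I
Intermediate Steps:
W(N, l) = 0
G = -118163/212350 (G = -236326*1/424700 = -118163/212350 ≈ -0.55645)
k = -7 (k = -7 + (0*39)*(-7) = -7 + 0*(-7) = -7 + 0 = -7)
sqrt(G + k) = sqrt(-118163/212350 - 7) = sqrt(-1604613/212350) = I*sqrt(13629582822)/42470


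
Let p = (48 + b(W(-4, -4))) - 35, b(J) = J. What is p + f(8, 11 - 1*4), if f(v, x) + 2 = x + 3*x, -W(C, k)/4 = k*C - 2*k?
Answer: -57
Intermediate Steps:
W(C, k) = 8*k - 4*C*k (W(C, k) = -4*(k*C - 2*k) = -4*(C*k - 2*k) = -4*(-2*k + C*k) = 8*k - 4*C*k)
f(v, x) = -2 + 4*x (f(v, x) = -2 + (x + 3*x) = -2 + 4*x)
p = -83 (p = (48 + 4*(-4)*(2 - 1*(-4))) - 35 = (48 + 4*(-4)*(2 + 4)) - 35 = (48 + 4*(-4)*6) - 35 = (48 - 96) - 35 = -48 - 35 = -83)
p + f(8, 11 - 1*4) = -83 + (-2 + 4*(11 - 1*4)) = -83 + (-2 + 4*(11 - 4)) = -83 + (-2 + 4*7) = -83 + (-2 + 28) = -83 + 26 = -57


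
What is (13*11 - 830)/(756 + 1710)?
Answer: -229/822 ≈ -0.27859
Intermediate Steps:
(13*11 - 830)/(756 + 1710) = (143 - 830)/2466 = -687*1/2466 = -229/822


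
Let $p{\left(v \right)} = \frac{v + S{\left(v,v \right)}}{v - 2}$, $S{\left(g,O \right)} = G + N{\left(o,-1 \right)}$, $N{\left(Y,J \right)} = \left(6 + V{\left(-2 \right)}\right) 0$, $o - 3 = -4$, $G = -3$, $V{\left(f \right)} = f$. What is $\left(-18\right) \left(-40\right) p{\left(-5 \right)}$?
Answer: $\frac{5760}{7} \approx 822.86$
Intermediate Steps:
$o = -1$ ($o = 3 - 4 = -1$)
$N{\left(Y,J \right)} = 0$ ($N{\left(Y,J \right)} = \left(6 - 2\right) 0 = 4 \cdot 0 = 0$)
$S{\left(g,O \right)} = -3$ ($S{\left(g,O \right)} = -3 + 0 = -3$)
$p{\left(v \right)} = \frac{-3 + v}{-2 + v}$ ($p{\left(v \right)} = \frac{v - 3}{v - 2} = \frac{-3 + v}{-2 + v}$)
$\left(-18\right) \left(-40\right) p{\left(-5 \right)} = \left(-18\right) \left(-40\right) \frac{-3 - 5}{-2 - 5} = 720 \frac{1}{-7} \left(-8\right) = 720 \left(\left(- \frac{1}{7}\right) \left(-8\right)\right) = 720 \cdot \frac{8}{7} = \frac{5760}{7}$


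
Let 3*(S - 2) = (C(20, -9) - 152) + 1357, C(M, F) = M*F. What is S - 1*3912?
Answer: -10705/3 ≈ -3568.3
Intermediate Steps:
C(M, F) = F*M
S = 1031/3 (S = 2 + ((-9*20 - 152) + 1357)/3 = 2 + ((-180 - 152) + 1357)/3 = 2 + (-332 + 1357)/3 = 2 + (⅓)*1025 = 2 + 1025/3 = 1031/3 ≈ 343.67)
S - 1*3912 = 1031/3 - 1*3912 = 1031/3 - 3912 = -10705/3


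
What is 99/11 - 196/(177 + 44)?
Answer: 1793/221 ≈ 8.1131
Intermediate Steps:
99/11 - 196/(177 + 44) = 99*(1/11) - 196/221 = 9 - 196*1/221 = 9 - 196/221 = 1793/221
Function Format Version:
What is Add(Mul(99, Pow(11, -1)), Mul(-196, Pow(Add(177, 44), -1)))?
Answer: Rational(1793, 221) ≈ 8.1131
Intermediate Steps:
Add(Mul(99, Pow(11, -1)), Mul(-196, Pow(Add(177, 44), -1))) = Add(Mul(99, Rational(1, 11)), Mul(-196, Pow(221, -1))) = Add(9, Mul(-196, Rational(1, 221))) = Add(9, Rational(-196, 221)) = Rational(1793, 221)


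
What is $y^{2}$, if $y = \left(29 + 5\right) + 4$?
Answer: $1444$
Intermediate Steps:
$y = 38$ ($y = 34 + 4 = 38$)
$y^{2} = 38^{2} = 1444$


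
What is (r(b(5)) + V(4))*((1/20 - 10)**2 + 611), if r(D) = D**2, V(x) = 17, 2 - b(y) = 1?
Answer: 2556009/200 ≈ 12780.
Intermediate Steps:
b(y) = 1 (b(y) = 2 - 1*1 = 2 - 1 = 1)
(r(b(5)) + V(4))*((1/20 - 10)**2 + 611) = (1**2 + 17)*((1/20 - 10)**2 + 611) = (1 + 17)*((1/20 - 10)**2 + 611) = 18*((-199/20)**2 + 611) = 18*(39601/400 + 611) = 18*(284001/400) = 2556009/200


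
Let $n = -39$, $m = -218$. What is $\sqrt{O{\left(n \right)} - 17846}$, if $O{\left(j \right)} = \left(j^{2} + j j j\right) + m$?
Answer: $i \sqrt{75862} \approx 275.43 i$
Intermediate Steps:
$O{\left(j \right)} = -218 + j^{2} + j^{3}$ ($O{\left(j \right)} = \left(j^{2} + j j j\right) - 218 = \left(j^{2} + j^{2} j\right) - 218 = \left(j^{2} + j^{3}\right) - 218 = -218 + j^{2} + j^{3}$)
$\sqrt{O{\left(n \right)} - 17846} = \sqrt{\left(-218 + \left(-39\right)^{2} + \left(-39\right)^{3}\right) - 17846} = \sqrt{\left(-218 + 1521 - 59319\right) - 17846} = \sqrt{-58016 - 17846} = \sqrt{-75862} = i \sqrt{75862}$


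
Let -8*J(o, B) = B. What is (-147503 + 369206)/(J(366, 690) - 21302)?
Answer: -886812/85553 ≈ -10.366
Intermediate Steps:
J(o, B) = -B/8
(-147503 + 369206)/(J(366, 690) - 21302) = (-147503 + 369206)/(-1/8*690 - 21302) = 221703/(-345/4 - 21302) = 221703/(-85553/4) = 221703*(-4/85553) = -886812/85553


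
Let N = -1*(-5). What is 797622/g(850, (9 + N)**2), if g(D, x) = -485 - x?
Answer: -265874/227 ≈ -1171.3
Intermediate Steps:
N = 5
797622/g(850, (9 + N)**2) = 797622/(-485 - (9 + 5)**2) = 797622/(-485 - 1*14**2) = 797622/(-485 - 1*196) = 797622/(-485 - 196) = 797622/(-681) = 797622*(-1/681) = -265874/227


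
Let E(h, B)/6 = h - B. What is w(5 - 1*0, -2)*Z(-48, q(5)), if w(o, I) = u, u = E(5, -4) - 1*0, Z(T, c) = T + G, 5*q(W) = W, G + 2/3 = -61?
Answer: -5922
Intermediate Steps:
G = -185/3 (G = -⅔ - 61 = -185/3 ≈ -61.667)
q(W) = W/5
Z(T, c) = -185/3 + T (Z(T, c) = T - 185/3 = -185/3 + T)
E(h, B) = -6*B + 6*h (E(h, B) = 6*(h - B) = -6*B + 6*h)
u = 54 (u = (-6*(-4) + 6*5) - 1*0 = (24 + 30) + 0 = 54 + 0 = 54)
w(o, I) = 54
w(5 - 1*0, -2)*Z(-48, q(5)) = 54*(-185/3 - 48) = 54*(-329/3) = -5922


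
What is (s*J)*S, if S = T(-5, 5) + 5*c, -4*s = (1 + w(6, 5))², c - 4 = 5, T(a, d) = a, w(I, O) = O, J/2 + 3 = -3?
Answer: 4320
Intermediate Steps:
J = -12 (J = -6 + 2*(-3) = -6 - 6 = -12)
c = 9 (c = 4 + 5 = 9)
s = -9 (s = -(1 + 5)²/4 = -¼*6² = -¼*36 = -9)
S = 40 (S = -5 + 5*9 = -5 + 45 = 40)
(s*J)*S = -9*(-12)*40 = 108*40 = 4320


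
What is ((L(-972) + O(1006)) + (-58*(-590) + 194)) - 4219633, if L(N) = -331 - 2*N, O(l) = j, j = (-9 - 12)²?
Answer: -4183165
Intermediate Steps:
j = 441 (j = (-21)² = 441)
O(l) = 441
((L(-972) + O(1006)) + (-58*(-590) + 194)) - 4219633 = (((-331 - 2*(-972)) + 441) + (-58*(-590) + 194)) - 4219633 = (((-331 + 1944) + 441) + (34220 + 194)) - 4219633 = ((1613 + 441) + 34414) - 4219633 = (2054 + 34414) - 4219633 = 36468 - 4219633 = -4183165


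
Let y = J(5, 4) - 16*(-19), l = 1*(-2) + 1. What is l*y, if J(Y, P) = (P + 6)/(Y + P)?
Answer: -2746/9 ≈ -305.11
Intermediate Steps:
J(Y, P) = (6 + P)/(P + Y)
l = -1 (l = -2 + 1 = -1)
y = 2746/9 (y = (6 + 4)/(4 + 5) - 16*(-19) = 10/9 + 304 = 2746/9 ≈ 305.11)
l*y = -1*2746/9 = -2746/9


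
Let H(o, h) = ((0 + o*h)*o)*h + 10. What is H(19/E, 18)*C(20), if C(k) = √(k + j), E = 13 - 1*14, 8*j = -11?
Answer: 58487*√298/2 ≈ 5.0482e+5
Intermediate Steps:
j = -11/8 (j = (⅛)*(-11) = -11/8 ≈ -1.3750)
E = -1 (E = 13 - 14 = -1)
C(k) = √(-11/8 + k) (C(k) = √(k - 11/8) = √(-11/8 + k))
H(o, h) = 10 + h²*o² (H(o, h) = ((0 + h*o)*o)*h + 10 = ((h*o)*o)*h + 10 = (h*o²)*h + 10 = h²*o² + 10 = 10 + h²*o²)
H(19/E, 18)*C(20) = (10 + 18²*(19/(-1))²)*(√(-22 + 16*20)/4) = (10 + 324*(19*(-1))²)*(√(-22 + 320)/4) = (10 + 324*(-19)²)*(√298/4) = (10 + 324*361)*(√298/4) = (10 + 116964)*(√298/4) = 116974*(√298/4) = 58487*√298/2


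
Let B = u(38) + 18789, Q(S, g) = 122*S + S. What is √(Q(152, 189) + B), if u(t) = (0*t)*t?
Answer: 21*√85 ≈ 193.61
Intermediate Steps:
u(t) = 0 (u(t) = 0*t = 0)
Q(S, g) = 123*S
B = 18789 (B = 0 + 18789 = 18789)
√(Q(152, 189) + B) = √(123*152 + 18789) = √(18696 + 18789) = √37485 = 21*√85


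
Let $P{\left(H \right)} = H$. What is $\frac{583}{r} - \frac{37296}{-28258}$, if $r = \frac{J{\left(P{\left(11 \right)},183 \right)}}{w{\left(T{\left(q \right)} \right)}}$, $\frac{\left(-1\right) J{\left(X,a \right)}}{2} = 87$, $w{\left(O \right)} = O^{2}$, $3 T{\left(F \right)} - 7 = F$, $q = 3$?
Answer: $- \frac{397258966}{11063007} \approx -35.909$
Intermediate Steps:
$T{\left(F \right)} = \frac{7}{3} + \frac{F}{3}$
$J{\left(X,a \right)} = -174$ ($J{\left(X,a \right)} = \left(-2\right) 87 = -174$)
$r = - \frac{783}{50}$ ($r = - \frac{174}{\left(\frac{7}{3} + \frac{1}{3} \cdot 3\right)^{2}} = - \frac{174}{\left(\frac{7}{3} + 1\right)^{2}} = - \frac{174}{\left(\frac{10}{3}\right)^{2}} = - \frac{174}{\frac{100}{9}} = \left(-174\right) \frac{9}{100} = - \frac{783}{50} \approx -15.66$)
$\frac{583}{r} - \frac{37296}{-28258} = \frac{583}{- \frac{783}{50}} - \frac{37296}{-28258} = 583 \left(- \frac{50}{783}\right) - - \frac{18648}{14129} = - \frac{29150}{783} + \frac{18648}{14129} = - \frac{397258966}{11063007}$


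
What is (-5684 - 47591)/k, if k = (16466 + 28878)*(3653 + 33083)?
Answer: -53275/1665757184 ≈ -3.1982e-5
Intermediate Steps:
k = 1665757184 (k = 45344*36736 = 1665757184)
(-5684 - 47591)/k = (-5684 - 47591)/1665757184 = -53275*1/1665757184 = -53275/1665757184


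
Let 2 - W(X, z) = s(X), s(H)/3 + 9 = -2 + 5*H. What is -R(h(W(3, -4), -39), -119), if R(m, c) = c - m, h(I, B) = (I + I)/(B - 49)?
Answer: 2623/22 ≈ 119.23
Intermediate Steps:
s(H) = -33 + 15*H (s(H) = -27 + 3*(-2 + 5*H) = -27 + (-6 + 15*H) = -33 + 15*H)
W(X, z) = 35 - 15*X (W(X, z) = 2 - (-33 + 15*X) = 2 + (33 - 15*X) = 35 - 15*X)
h(I, B) = 2*I/(-49 + B) (h(I, B) = (2*I)/(-49 + B) = 2*I/(-49 + B))
-R(h(W(3, -4), -39), -119) = -(-119 - 2*(35 - 15*3)/(-49 - 39)) = -(-119 - 2*(35 - 45)/(-88)) = -(-119 - 2*(-10)*(-1)/88) = -(-119 - 1*5/22) = -(-119 - 5/22) = -1*(-2623/22) = 2623/22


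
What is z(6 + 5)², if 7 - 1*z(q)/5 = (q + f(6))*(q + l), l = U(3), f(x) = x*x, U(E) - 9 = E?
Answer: 28836900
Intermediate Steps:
U(E) = 9 + E
f(x) = x²
l = 12 (l = 9 + 3 = 12)
z(q) = 35 - 5*(12 + q)*(36 + q) (z(q) = 35 - 5*(q + 6²)*(q + 12) = 35 - 5*(q + 36)*(12 + q) = 35 - 5*(36 + q)*(12 + q) = 35 - 5*(12 + q)*(36 + q))
z(6 + 5)² = (-2125 - 240*(6 + 5) - 5*(6 + 5)²)² = (-2125 - 240*11 - 5*11²)² = (-2125 - 2640 - 5*121)² = (-2125 - 2640 - 605)² = (-5370)² = 28836900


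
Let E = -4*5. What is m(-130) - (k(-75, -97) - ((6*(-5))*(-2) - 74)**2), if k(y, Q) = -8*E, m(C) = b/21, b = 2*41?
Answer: 838/21 ≈ 39.905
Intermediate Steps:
b = 82
m(C) = 82/21
E = -20
k(y, Q) = 160 (k(y, Q) = -8*(-20) = 160)
m(-130) - (k(-75, -97) - ((6*(-5))*(-2) - 74)**2) = 82/21 - (160 - ((6*(-5))*(-2) - 74)**2) = 82/21 - (160 - (-30*(-2) - 74)**2) = 82/21 - (160 - (60 - 74)**2) = 82/21 - (160 - 1*(-14)**2) = 82/21 - (160 - 1*196) = 82/21 - (160 - 196) = 82/21 - 1*(-36) = 82/21 + 36 = 838/21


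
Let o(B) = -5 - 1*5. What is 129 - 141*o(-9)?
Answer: 1539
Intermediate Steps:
o(B) = -10 (o(B) = -5 - 5 = -10)
129 - 141*o(-9) = 129 - 141*(-10) = 129 + 1410 = 1539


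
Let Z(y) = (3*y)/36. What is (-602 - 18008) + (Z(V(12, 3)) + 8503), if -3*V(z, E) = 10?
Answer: -181931/18 ≈ -10107.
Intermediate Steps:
V(z, E) = -10/3 (V(z, E) = -⅓*10 = -10/3)
Z(y) = y/12 (Z(y) = (3*y)*(1/36) = y/12)
(-602 - 18008) + (Z(V(12, 3)) + 8503) = (-602 - 18008) + ((1/12)*(-10/3) + 8503) = -18610 + (-5/18 + 8503) = -18610 + 153049/18 = -181931/18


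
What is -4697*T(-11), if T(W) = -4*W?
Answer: -206668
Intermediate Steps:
-4697*T(-11) = -(-18788)*(-11) = -4697*44 = -206668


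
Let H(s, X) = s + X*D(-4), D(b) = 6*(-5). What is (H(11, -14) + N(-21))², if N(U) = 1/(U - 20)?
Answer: 312228900/1681 ≈ 1.8574e+5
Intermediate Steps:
D(b) = -30
N(U) = 1/(-20 + U)
H(s, X) = s - 30*X (H(s, X) = s + X*(-30) = s - 30*X)
(H(11, -14) + N(-21))² = ((11 - 30*(-14)) + 1/(-20 - 21))² = ((11 + 420) + 1/(-41))² = (431 - 1/41)² = (17670/41)² = 312228900/1681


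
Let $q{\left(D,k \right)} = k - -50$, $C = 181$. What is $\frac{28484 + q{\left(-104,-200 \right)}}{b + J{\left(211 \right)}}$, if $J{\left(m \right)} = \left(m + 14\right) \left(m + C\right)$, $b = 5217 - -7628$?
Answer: $\frac{28334}{101045} \approx 0.28041$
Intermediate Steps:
$q{\left(D,k \right)} = 50 + k$ ($q{\left(D,k \right)} = k + 50 = 50 + k$)
$b = 12845$ ($b = 5217 + 7628 = 12845$)
$J{\left(m \right)} = \left(14 + m\right) \left(181 + m\right)$ ($J{\left(m \right)} = \left(m + 14\right) \left(m + 181\right) = \left(14 + m\right) \left(181 + m\right)$)
$\frac{28484 + q{\left(-104,-200 \right)}}{b + J{\left(211 \right)}} = \frac{28484 + \left(50 - 200\right)}{12845 + \left(2534 + 211^{2} + 195 \cdot 211\right)} = \frac{28484 - 150}{12845 + \left(2534 + 44521 + 41145\right)} = \frac{28334}{12845 + 88200} = \frac{28334}{101045}$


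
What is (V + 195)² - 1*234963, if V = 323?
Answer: 33361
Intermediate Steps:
(V + 195)² - 1*234963 = (323 + 195)² - 1*234963 = 518² - 234963 = 268324 - 234963 = 33361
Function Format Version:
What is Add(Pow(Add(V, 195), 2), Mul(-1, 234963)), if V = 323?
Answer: 33361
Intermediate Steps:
Add(Pow(Add(V, 195), 2), Mul(-1, 234963)) = Add(Pow(Add(323, 195), 2), Mul(-1, 234963)) = Add(Pow(518, 2), -234963) = Add(268324, -234963) = 33361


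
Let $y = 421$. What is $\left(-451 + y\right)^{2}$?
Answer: $900$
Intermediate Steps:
$\left(-451 + y\right)^{2} = \left(-451 + 421\right)^{2} = \left(-30\right)^{2} = 900$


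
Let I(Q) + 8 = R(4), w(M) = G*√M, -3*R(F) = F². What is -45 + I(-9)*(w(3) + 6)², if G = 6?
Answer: -1965 - 960*√3 ≈ -3627.8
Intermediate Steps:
R(F) = -F²/3
w(M) = 6*√M
I(Q) = -40/3 (I(Q) = -8 - ⅓*4² = -8 - ⅓*16 = -8 - 16/3 = -40/3)
-45 + I(-9)*(w(3) + 6)² = -45 - 40*(6*√3 + 6)²/3 = -45 - 40*(6 + 6*√3)²/3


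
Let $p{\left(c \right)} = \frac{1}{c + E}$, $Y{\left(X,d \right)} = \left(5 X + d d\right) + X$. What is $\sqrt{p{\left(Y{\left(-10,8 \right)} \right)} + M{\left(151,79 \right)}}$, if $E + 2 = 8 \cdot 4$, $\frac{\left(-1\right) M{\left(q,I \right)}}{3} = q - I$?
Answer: $\frac{i \sqrt{249662}}{34} \approx 14.696 i$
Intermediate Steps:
$M{\left(q,I \right)} = - 3 q + 3 I$ ($M{\left(q,I \right)} = - 3 \left(q - I\right) = - 3 q + 3 I$)
$Y{\left(X,d \right)} = d^{2} + 6 X$ ($Y{\left(X,d \right)} = \left(5 X + d^{2}\right) + X = \left(d^{2} + 5 X\right) + X = d^{2} + 6 X$)
$E = 30$ ($E = -2 + 8 \cdot 4 = -2 + 32 = 30$)
$p{\left(c \right)} = \frac{1}{30 + c}$ ($p{\left(c \right)} = \frac{1}{c + 30} = \frac{1}{30 + c}$)
$\sqrt{p{\left(Y{\left(-10,8 \right)} \right)} + M{\left(151,79 \right)}} = \sqrt{\frac{1}{30 + \left(8^{2} + 6 \left(-10\right)\right)} + \left(\left(-3\right) 151 + 3 \cdot 79\right)} = \sqrt{\frac{1}{30 + \left(64 - 60\right)} + \left(-453 + 237\right)} = \sqrt{\frac{1}{30 + 4} - 216} = \sqrt{\frac{1}{34} - 216} = \sqrt{- \frac{7343}{34}} = \frac{i \sqrt{249662}}{34}$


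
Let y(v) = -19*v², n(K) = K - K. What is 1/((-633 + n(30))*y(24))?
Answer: 1/6927552 ≈ 1.4435e-7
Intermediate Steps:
n(K) = 0
1/((-633 + n(30))*y(24)) = 1/((-633 + 0)*((-19*24²))) = 1/((-633)*((-19*576))) = -1/633/(-10944) = -1/633*(-1/10944) = 1/6927552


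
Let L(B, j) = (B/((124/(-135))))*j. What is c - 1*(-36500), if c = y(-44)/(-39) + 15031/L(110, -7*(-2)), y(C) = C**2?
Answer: 24622538807/675675 ≈ 36441.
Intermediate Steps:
L(B, j) = -135*B*j/124 (L(B, j) = (B/((124*(-1/135))))*j = (B/(-124/135))*j = (B*(-135/124))*j = (-135*B/124)*j = -135*B*j/124)
c = -39598693/675675 (c = (-44)**2/(-39) + 15031/((-135/124*110*(-7*(-2)))) = 1936*(-1/39) + 15031/((-135/124*110*14)) = -1936/39 + 15031/(-51975/31) = -1936/39 + 15031*(-31/51975) = -1936/39 - 465961/51975 = -39598693/675675 ≈ -58.606)
c - 1*(-36500) = -39598693/675675 - 1*(-36500) = -39598693/675675 + 36500 = 24622538807/675675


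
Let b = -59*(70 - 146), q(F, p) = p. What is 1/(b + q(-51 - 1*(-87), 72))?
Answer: 1/4556 ≈ 0.00021949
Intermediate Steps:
b = 4484 (b = -59*(-76) = 4484)
1/(b + q(-51 - 1*(-87), 72)) = 1/(4484 + 72) = 1/4556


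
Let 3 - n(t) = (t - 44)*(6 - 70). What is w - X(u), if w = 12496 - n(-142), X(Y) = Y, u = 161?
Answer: 24236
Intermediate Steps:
n(t) = -2813 + 64*t (n(t) = 3 - (t - 44)*(6 - 70) = 3 - (-44 + t)*(-64) = 3 - (2816 - 64*t) = 3 + (-2816 + 64*t) = -2813 + 64*t)
w = 24397 (w = 12496 - (-2813 + 64*(-142)) = 12496 - (-2813 - 9088) = 12496 - 1*(-11901) = 12496 + 11901 = 24397)
w - X(u) = 24397 - 1*161 = 24397 - 161 = 24236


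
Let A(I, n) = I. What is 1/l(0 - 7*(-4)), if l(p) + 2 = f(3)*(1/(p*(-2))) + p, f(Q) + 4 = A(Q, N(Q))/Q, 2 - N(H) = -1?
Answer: 56/1459 ≈ 0.038382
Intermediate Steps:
N(H) = 3 (N(H) = 2 - 1*(-1) = 2 + 1 = 3)
f(Q) = -3 (f(Q) = -4 + Q/Q = -4 + 1 = -3)
l(p) = -2 + p + 3/(2*p) (l(p) = -2 + (-3/(p*(-2)) + p) = -2 + (-3/((-2*p)) + p) = -2 + (-3*(-1/(2*p)) + p) = -2 + (-(-3)/(2*p) + p) = -2 + (3/(2*p) + p) = -2 + (p + 3/(2*p)) = -2 + p + 3/(2*p))
1/l(0 - 7*(-4)) = 1/(-2 + (0 - 7*(-4)) + 3/(2*(0 - 7*(-4)))) = 1/(-2 + (0 + 28) + 3/(2*(0 + 28))) = 1/(-2 + 28 + (3/2)/28) = 1/(-2 + 28 + (3/2)*(1/28)) = 1/(-2 + 28 + 3/56) = 1/(1459/56) = 56/1459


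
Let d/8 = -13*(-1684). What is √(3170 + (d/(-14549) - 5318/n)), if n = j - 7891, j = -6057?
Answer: √32515433655245918322/101464726 ≈ 56.199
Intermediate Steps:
d = 175136 (d = 8*(-13*(-1684)) = 8*21892 = 175136)
n = -13948 (n = -6057 - 7891 = -13948)
√(3170 + (d/(-14549) - 5318/n)) = √(3170 + (175136/(-14549) - 5318/(-13948))) = √(3170 + (175136*(-1/14549) - 5318*(-1/13948))) = √(3170 + (-175136/14549 + 2659/6974)) = √(3170 - 1182712673/101464726) = √(320460468747/101464726) = √32515433655245918322/101464726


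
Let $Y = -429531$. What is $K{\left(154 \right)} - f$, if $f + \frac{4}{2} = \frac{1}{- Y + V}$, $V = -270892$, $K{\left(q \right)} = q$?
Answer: $\frac{24747683}{158639} \approx 156.0$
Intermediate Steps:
$f = - \frac{317277}{158639}$ ($f = -2 + \frac{1}{\left(-1\right) \left(-429531\right) - 270892} = -2 + \frac{1}{429531 - 270892} = -2 + \frac{1}{158639} = - \frac{317277}{158639} \approx -2.0$)
$K{\left(154 \right)} - f = 154 - - \frac{317277}{158639} = 154 + \frac{317277}{158639} = \frac{24747683}{158639}$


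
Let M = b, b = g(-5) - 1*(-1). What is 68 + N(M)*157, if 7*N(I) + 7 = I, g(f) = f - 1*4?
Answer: -1879/7 ≈ -268.43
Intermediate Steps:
g(f) = -4 + f (g(f) = f - 4 = -4 + f)
b = -8 (b = (-4 - 5) - 1*(-1) = -9 + 1 = -8)
M = -8
N(I) = -1 + I/7
68 + N(M)*157 = 68 + (-1 + (⅐)*(-8))*157 = 68 + (-1 - 8/7)*157 = 68 - 15/7*157 = 68 - 2355/7 = -1879/7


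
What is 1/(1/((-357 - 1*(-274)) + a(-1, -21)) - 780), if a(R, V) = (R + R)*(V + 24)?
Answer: -89/69421 ≈ -0.0012820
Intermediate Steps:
a(R, V) = 2*R*(24 + V) (a(R, V) = (2*R)*(24 + V) = 2*R*(24 + V))
1/(1/((-357 - 1*(-274)) + a(-1, -21)) - 780) = 1/(1/((-357 - 1*(-274)) + 2*(-1)*(24 - 21)) - 780) = 1/(1/((-357 + 274) + 2*(-1)*3) - 780) = 1/(1/(-83 - 6) - 780) = 1/(1/(-89) - 780) = 1/(-1/89 - 780) = 1/(-69421/89) = -89/69421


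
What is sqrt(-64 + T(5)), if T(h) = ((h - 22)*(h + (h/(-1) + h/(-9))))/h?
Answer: I*sqrt(559)/3 ≈ 7.8811*I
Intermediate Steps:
T(h) = 22/9 - h/9 (T(h) = ((-22 + h)*(h + (h*(-1) + h*(-1/9))))/h = ((-22 + h)*(h + (-h - h/9)))/h = ((-22 + h)*(h - 10*h/9))/h = ((-22 + h)*(-h/9))/h = (-h*(-22 + h)/9)/h = 22/9 - h/9)
sqrt(-64 + T(5)) = sqrt(-64 + (22/9 - 1/9*5)) = sqrt(-64 + (22/9 - 5/9)) = sqrt(-64 + 17/9) = sqrt(-559/9) = I*sqrt(559)/3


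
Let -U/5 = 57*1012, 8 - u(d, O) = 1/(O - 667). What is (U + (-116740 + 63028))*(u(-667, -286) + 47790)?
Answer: -15584624087340/953 ≈ -1.6353e+10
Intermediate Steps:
u(d, O) = 8 - 1/(-667 + O) (u(d, O) = 8 - 1/(O - 667) = 8 - 1/(-667 + O))
U = -288420 (U = -285*1012 = -5*57684 = -288420)
(U + (-116740 + 63028))*(u(-667, -286) + 47790) = (-288420 + (-116740 + 63028))*((-5337 + 8*(-286))/(-667 - 286) + 47790) = (-288420 - 53712)*((-5337 - 2288)/(-953) + 47790) = -342132*(-1/953*(-7625) + 47790) = -342132*(7625/953 + 47790) = -342132*45551495/953 = -15584624087340/953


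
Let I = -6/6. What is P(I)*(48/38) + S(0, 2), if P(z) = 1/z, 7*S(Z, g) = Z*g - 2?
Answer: -206/133 ≈ -1.5489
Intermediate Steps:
S(Z, g) = -2/7 + Z*g/7 (S(Z, g) = (Z*g - 2)/7 = (-2 + Z*g)/7 = -2/7 + Z*g/7)
I = -1 (I = -6*1/6 = -1)
P(z) = 1/z
P(I)*(48/38) + S(0, 2) = (48/38)/(-1) + (-2/7 + (1/7)*0*2) = -48/38 + (-2/7 + 0) = -1*24/19 - 2/7 = -24/19 - 2/7 = -206/133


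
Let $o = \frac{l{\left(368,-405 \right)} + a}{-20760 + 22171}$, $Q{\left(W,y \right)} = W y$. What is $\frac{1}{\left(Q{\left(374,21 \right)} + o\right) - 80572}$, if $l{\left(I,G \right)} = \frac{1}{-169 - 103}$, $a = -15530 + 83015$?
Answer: $- \frac{383792}{27890230737} \approx -1.3761 \cdot 10^{-5}$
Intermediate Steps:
$a = 67485$
$l{\left(I,G \right)} = - \frac{1}{272}$ ($l{\left(I,G \right)} = \frac{1}{-272} = - \frac{1}{272}$)
$o = \frac{18355919}{383792}$ ($o = \frac{- \frac{1}{272} + 67485}{-20760 + 22171} = \frac{18355919}{272 \cdot 1411} = \frac{18355919}{272} \cdot \frac{1}{1411} = \frac{18355919}{383792} \approx 47.828$)
$\frac{1}{\left(Q{\left(374,21 \right)} + o\right) - 80572} = \frac{1}{\left(374 \cdot 21 + \frac{18355919}{383792}\right) - 80572} = \frac{1}{\left(7854 + \frac{18355919}{383792}\right) - 80572} = \frac{1}{\frac{3032658287}{383792} - 80572} = \frac{1}{- \frac{27890230737}{383792}} = - \frac{383792}{27890230737}$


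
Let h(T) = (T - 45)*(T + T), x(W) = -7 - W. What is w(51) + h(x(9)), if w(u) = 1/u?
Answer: 99553/51 ≈ 1952.0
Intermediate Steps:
h(T) = 2*T*(-45 + T) (h(T) = (-45 + T)*(2*T) = 2*T*(-45 + T))
w(51) + h(x(9)) = 1/51 + 2*(-7 - 1*9)*(-45 + (-7 - 1*9)) = 1/51 + 2*(-7 - 9)*(-45 + (-7 - 9)) = 1/51 + 2*(-16)*(-45 - 16) = 1/51 + 2*(-16)*(-61) = 1/51 + 1952 = 99553/51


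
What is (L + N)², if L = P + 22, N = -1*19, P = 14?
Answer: 289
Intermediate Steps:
N = -19
L = 36 (L = 14 + 22 = 36)
(L + N)² = (36 - 19)² = 17² = 289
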